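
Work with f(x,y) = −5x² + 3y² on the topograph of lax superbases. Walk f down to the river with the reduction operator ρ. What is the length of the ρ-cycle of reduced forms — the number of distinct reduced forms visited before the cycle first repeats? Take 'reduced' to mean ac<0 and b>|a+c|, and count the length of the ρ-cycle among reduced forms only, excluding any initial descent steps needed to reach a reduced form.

D = 60, ⌊√D⌋ = 7
descent: ρ → (3,6,-2)  [lands on river]
river: ρ → (-2,6,3)
ρ-cycle length = 2 (tail of 1 descent step not counted)

2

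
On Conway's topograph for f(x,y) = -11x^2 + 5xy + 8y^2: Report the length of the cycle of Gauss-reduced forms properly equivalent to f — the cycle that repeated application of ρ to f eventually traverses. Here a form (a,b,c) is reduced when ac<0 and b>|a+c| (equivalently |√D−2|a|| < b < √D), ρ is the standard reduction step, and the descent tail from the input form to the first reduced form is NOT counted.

D = 377, ⌊√D⌋ = 19
river: ρ → (8,11,-8)
river: ρ → (-8,5,11)
river: ρ → (11,17,-2)
river: ρ → (-2,19,2)
river: ρ → (2,17,-11)
river: ρ → (-11,5,8)
ρ-cycle length = 6 (tail of 0 descent steps not counted)

6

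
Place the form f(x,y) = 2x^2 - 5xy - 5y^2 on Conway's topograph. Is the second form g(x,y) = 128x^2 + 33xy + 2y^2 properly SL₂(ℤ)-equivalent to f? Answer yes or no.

D₁ = 65, D₂ = 65
river cycle of f (length 6): (-5, 5, 2), (2, 7, -2), (-2, 5, 5), (5, 5, -2), (-2, 7, 2), (2, 5, -5)
river cycle of g (length 6): (2, 7, -2), (-2, 5, 5), (5, 5, -2), (-2, 7, 2), (2, 5, -5), (-5, 5, 2)
cycles coincide ⇒ equivalent

yes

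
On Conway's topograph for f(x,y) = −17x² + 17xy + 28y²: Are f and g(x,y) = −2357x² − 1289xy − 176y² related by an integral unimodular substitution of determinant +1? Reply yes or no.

D₁ = 2193, D₂ = 2193
river cycle of f (length 26): (28, 39, -6), (-6, 45, 7), (7, 39, -24), (-24, 9, 22), (22, 35, -11), (-11, 31, 28), (28, 25, -14), (-14, 31, 22), (22, 13, -23), (-23, 33, 12), … (16 more)
river cycle of g (length 26): (-17, 17, 28), (28, 39, -6), (-6, 45, 7), (7, 39, -24), (-24, 9, 22), (22, 35, -11), (-11, 31, 28), (28, 25, -14), (-14, 31, 22), (22, 13, -23), … (16 more)
cycles coincide ⇒ equivalent

yes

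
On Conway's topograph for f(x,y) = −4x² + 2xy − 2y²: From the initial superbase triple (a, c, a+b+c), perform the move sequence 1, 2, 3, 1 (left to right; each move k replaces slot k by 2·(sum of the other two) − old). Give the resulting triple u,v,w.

start (-4,-2,-4) = (f(1,0),f(0,1),f(1,1))
replace slot 1: 2·((-2)+(-4)) − (-4) = -8 → (-8,-2,-4)
replace slot 2: 2·((-8)+(-4)) − (-2) = -22 → (-8,-22,-4)
replace slot 3: 2·((-8)+(-22)) − (-4) = -56 → (-8,-22,-56)
replace slot 1: 2·((-22)+(-56)) − (-8) = -148 → (-148,-22,-56)

-148,-22,-56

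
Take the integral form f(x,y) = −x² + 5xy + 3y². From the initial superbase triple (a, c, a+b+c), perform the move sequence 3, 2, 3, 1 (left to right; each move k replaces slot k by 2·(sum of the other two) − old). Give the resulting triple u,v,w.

start (-1,3,7) = (f(1,0),f(0,1),f(1,1))
replace slot 3: 2·((-1)+3) − 7 = -3 → (-1,3,-3)
replace slot 2: 2·((-1)+(-3)) − 3 = -11 → (-1,-11,-3)
replace slot 3: 2·((-1)+(-11)) − (-3) = -21 → (-1,-11,-21)
replace slot 1: 2·((-11)+(-21)) − (-1) = -63 → (-63,-11,-21)

-63,-11,-21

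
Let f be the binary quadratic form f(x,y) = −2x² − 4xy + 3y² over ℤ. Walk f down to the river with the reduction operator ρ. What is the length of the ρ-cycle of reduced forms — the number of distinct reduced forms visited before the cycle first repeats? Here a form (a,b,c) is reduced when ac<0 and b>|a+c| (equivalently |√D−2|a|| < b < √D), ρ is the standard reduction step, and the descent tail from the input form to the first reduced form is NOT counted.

D = 40, ⌊√D⌋ = 6
descent: ρ → (3,4,-2)  [lands on river]
river: ρ → (-2,4,3)
river: ρ → (3,2,-3)
river: ρ → (-3,4,2)
river: ρ → (2,4,-3)
river: ρ → (-3,2,3)
ρ-cycle length = 6 (tail of 1 descent step not counted)

6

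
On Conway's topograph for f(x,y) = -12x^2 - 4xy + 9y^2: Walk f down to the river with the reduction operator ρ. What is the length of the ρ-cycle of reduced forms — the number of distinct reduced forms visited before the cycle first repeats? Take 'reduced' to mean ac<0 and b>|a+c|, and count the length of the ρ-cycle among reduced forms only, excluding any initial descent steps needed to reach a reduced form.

D = 448, ⌊√D⌋ = 21
descent: ρ → (9,4,-12)  [lands on river]
river: ρ → (-12,20,1)
river: ρ → (1,20,-12)
river: ρ → (-12,4,9)
river: ρ → (9,14,-7)
river: ρ → (-7,14,9)
ρ-cycle length = 6 (tail of 1 descent step not counted)

6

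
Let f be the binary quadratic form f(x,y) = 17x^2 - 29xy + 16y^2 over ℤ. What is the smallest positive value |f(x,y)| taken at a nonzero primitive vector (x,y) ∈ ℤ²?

translate: b→5 (≡-29 mod 34), so (17,-29,16)→(17,5,4)
flip: (17,5,4)→(4,-5,17)
translate: b→3 (≡-5 mod 8), so (4,-5,17)→(4,3,16)
reduced (well bottom): (4,3,16) with a≤c, −a<b≤a
well minimum = a = 4

4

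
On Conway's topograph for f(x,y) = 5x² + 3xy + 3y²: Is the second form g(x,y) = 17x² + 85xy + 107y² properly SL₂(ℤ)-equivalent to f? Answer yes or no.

D₁ = -51, D₂ = -51
f: flip: (5,3,3)→(3,-3,5)
f: translate: b→3 (≡-3 mod 6), so (3,-3,5)→(3,3,5)
f: reduced (well bottom): (3,3,5) with a≤c, −a<b≤a
g: translate: b→17 (≡85 mod 34), so (17,85,107)→(17,17,5)
g: flip: (17,17,5)→(5,-17,17)
g: translate: b→3 (≡-17 mod 10), so (5,-17,17)→(5,3,3)
g: flip: (5,3,3)→(3,-3,5)
g: translate: b→3 (≡-3 mod 6), so (3,-3,5)→(3,3,5)
g: reduced (well bottom): (3,3,5) with a≤c, −a<b≤a
reduced forms (3, 3, 5) vs (3, 3, 5) ⇒ equivalent

yes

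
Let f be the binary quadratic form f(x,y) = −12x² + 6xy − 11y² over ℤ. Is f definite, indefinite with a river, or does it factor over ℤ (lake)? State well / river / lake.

D = b²−4ac = 6² − 4·(-12)·(-11) = -492
D < 0 ⇒ definite ⇒ every region one sign ⇒ single well

well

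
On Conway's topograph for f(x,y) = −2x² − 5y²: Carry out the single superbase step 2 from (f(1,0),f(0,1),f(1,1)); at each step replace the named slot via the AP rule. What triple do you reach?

start (-2,-5,-7) = (f(1,0),f(0,1),f(1,1))
replace slot 2: 2·((-2)+(-7)) − (-5) = -13 → (-2,-13,-7)

-2,-13,-7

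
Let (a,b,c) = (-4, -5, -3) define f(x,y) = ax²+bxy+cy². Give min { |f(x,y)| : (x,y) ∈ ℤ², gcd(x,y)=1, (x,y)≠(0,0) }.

translate: b→-3 (≡5 mod 8), so (4,5,3)→(4,-3,2)
flip: (4,-3,2)→(2,3,4)
translate: b→-1 (≡3 mod 4), so (2,3,4)→(2,-1,3)
reduced (well bottom): (2,-1,3) with a≤c, −a<b≤a
well minimum |f| = |-2| = 2 (negative-definite)

2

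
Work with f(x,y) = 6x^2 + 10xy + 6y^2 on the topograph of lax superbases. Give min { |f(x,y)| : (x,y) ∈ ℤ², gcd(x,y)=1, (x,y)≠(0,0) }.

translate: b→-2 (≡10 mod 12), so (6,10,6)→(6,-2,2)
flip: (6,-2,2)→(2,2,6)
reduced (well bottom): (2,2,6) with a≤c, −a<b≤a
well minimum = a = 2

2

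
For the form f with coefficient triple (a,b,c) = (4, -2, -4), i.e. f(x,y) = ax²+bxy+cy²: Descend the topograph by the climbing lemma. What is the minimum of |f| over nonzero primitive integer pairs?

descent: ρ → (-4,2,4)  [lands on river]
river: ρ → (4,6,-2)
river: ρ → (-2,6,4)
river: ρ → (4,2,-4)
river: ρ → (-4,6,2)
river: ρ → (2,6,-4)
closes: descent 1, river 6
min |a| on river = 2

2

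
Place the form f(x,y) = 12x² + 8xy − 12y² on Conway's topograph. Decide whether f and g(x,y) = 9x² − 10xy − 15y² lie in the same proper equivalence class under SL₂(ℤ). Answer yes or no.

D₁ = 640, D₂ = 640
river cycle of f (length 6): (-12, 16, 8), (8, 16, -12), (-12, 8, 12), (12, 16, -8), (-8, 16, 12), (12, 8, -12)
river cycle of g (length 8): (-15, 10, 9), (9, 8, -16), (-16, 24, 1), (1, 24, -16), (-16, 8, 9), (9, 10, -15), (-15, 20, 4), (4, 20, -15)
cycles differ ⇒ inequivalent

no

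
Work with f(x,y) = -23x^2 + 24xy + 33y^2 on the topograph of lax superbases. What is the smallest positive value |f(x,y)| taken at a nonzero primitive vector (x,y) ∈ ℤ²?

river: ρ → (33,42,-14)
river: ρ → (-14,42,33)
river: ρ → (33,24,-23)
river: ρ → (-23,22,34)
river: ρ → (34,46,-11)
river: ρ → (-11,42,42)
river: ρ → (42,42,-11)
river: ρ → (-11,46,34)
river: ρ → (34,22,-23)
river: ρ → (-23,24,33)
closes: descent 0, river 10
min |a| on river = 11

11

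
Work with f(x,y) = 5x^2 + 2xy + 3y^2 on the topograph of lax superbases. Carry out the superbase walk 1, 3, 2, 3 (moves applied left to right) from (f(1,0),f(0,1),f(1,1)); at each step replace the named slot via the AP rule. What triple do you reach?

start (5,3,10) = (f(1,0),f(0,1),f(1,1))
replace slot 1: 2·(3+10) − 5 = 21 → (21,3,10)
replace slot 3: 2·(21+3) − 10 = 38 → (21,3,38)
replace slot 2: 2·(21+38) − 3 = 115 → (21,115,38)
replace slot 3: 2·(21+115) − 38 = 234 → (21,115,234)

21,115,234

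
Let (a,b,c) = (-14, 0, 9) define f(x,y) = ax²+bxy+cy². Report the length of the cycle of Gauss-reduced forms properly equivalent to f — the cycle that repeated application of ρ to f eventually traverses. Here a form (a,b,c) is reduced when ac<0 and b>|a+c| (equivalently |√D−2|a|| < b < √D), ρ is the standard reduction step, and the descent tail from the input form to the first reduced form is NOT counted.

D = 504, ⌊√D⌋ = 22
descent: ρ → (9,18,-5)  [lands on river]
river: ρ → (-5,22,1)
river: ρ → (1,22,-5)
river: ρ → (-5,18,9)
ρ-cycle length = 4 (tail of 1 descent step not counted)

4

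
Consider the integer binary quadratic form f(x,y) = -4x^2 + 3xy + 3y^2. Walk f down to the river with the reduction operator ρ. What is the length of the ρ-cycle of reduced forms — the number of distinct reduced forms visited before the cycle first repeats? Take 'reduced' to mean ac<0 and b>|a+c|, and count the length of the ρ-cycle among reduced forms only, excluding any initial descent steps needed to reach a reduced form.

D = 57, ⌊√D⌋ = 7
river: ρ → (3,3,-4)
river: ρ → (-4,5,2)
river: ρ → (2,7,-1)
river: ρ → (-1,7,2)
river: ρ → (2,5,-4)
river: ρ → (-4,3,3)
ρ-cycle length = 6 (tail of 0 descent steps not counted)

6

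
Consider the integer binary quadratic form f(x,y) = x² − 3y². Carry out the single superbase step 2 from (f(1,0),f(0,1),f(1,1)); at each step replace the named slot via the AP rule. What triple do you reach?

start (1,-3,-2) = (f(1,0),f(0,1),f(1,1))
replace slot 2: 2·(1+(-2)) − (-3) = 1 → (1,1,-2)

1,1,-2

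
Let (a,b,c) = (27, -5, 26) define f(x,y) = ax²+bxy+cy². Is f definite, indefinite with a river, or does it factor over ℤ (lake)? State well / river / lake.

D = b²−4ac = (-5)² − 4·27·26 = -2783
D < 0 ⇒ definite ⇒ every region one sign ⇒ single well

well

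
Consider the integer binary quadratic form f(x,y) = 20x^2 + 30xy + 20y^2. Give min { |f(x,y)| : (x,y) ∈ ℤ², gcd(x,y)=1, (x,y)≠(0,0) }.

translate: b→-10 (≡30 mod 40), so (20,30,20)→(20,-10,10)
flip: (20,-10,10)→(10,10,20)
reduced (well bottom): (10,10,20) with a≤c, −a<b≤a
well minimum = a = 10

10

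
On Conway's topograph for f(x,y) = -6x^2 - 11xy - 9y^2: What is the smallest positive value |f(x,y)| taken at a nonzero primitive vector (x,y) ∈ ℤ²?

translate: b→-1 (≡11 mod 12), so (6,11,9)→(6,-1,4)
flip: (6,-1,4)→(4,1,6)
reduced (well bottom): (4,1,6) with a≤c, −a<b≤a
well minimum |f| = |-4| = 4 (negative-definite)

4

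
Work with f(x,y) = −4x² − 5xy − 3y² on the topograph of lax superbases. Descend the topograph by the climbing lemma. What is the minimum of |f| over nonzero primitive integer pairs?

translate: b→-3 (≡5 mod 8), so (4,5,3)→(4,-3,2)
flip: (4,-3,2)→(2,3,4)
translate: b→-1 (≡3 mod 4), so (2,3,4)→(2,-1,3)
reduced (well bottom): (2,-1,3) with a≤c, −a<b≤a
well minimum |f| = |-2| = 2 (negative-definite)

2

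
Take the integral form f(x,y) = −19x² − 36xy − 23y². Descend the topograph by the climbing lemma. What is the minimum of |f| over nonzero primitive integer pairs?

translate: b→-2 (≡36 mod 38), so (19,36,23)→(19,-2,6)
flip: (19,-2,6)→(6,2,19)
reduced (well bottom): (6,2,19) with a≤c, −a<b≤a
well minimum |f| = |-6| = 6 (negative-definite)

6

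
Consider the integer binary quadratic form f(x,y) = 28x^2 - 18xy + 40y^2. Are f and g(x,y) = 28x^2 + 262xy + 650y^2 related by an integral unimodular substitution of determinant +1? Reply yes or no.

D₁ = -4156, D₂ = -4156
f: reduced (well bottom): (28,-18,40) with a≤c, −a<b≤a
g: translate: b→-18 (≡262 mod 56), so (28,262,650)→(28,-18,40)
g: reduced (well bottom): (28,-18,40) with a≤c, −a<b≤a
reduced forms (28, -18, 40) vs (28, -18, 40) ⇒ equivalent

yes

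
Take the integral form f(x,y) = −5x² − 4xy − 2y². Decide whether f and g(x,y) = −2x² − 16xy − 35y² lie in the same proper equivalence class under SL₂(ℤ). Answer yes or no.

D₁ = -24, D₂ = -24
f is negative-definite; reduce −f:
−f: flip: (5,4,2)→(2,-4,5)
−f: translate: b→0 (≡-4 mod 4), so (2,-4,5)→(2,0,3)
−f: reduced (well bottom): (2,0,3) with a≤c, −a<b≤a
flip sign back: reduced form of f is (-2,0,-3)
g is negative-definite; reduce −g:
−g: translate: b→0 (≡16 mod 4), so (2,16,35)→(2,0,3)
−g: reduced (well bottom): (2,0,3) with a≤c, −a<b≤a
flip sign back: reduced form of g is (-2,0,-3)
reduced forms (-2, 0, -3) vs (-2, 0, -3) ⇒ equivalent

yes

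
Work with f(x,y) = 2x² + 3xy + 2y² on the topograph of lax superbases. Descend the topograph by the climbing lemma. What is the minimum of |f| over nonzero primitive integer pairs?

translate: b→-1 (≡3 mod 4), so (2,3,2)→(2,-1,1)
flip: (2,-1,1)→(1,1,2)
reduced (well bottom): (1,1,2) with a≤c, −a<b≤a
well minimum = a = 1

1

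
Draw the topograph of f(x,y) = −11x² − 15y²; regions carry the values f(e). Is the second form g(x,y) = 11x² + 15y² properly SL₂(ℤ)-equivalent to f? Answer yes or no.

D₁ = -660, D₂ = -660
f is negative-definite; reduce −f:
−f: reduced (well bottom): (11,0,15) with a≤c, −a<b≤a
flip sign back: reduced form of f is (-11,0,-15)
g: reduced (well bottom): (11,0,15) with a≤c, −a<b≤a
reduced forms (-11, 0, -15) vs (11, 0, 15) ⇒ inequivalent

no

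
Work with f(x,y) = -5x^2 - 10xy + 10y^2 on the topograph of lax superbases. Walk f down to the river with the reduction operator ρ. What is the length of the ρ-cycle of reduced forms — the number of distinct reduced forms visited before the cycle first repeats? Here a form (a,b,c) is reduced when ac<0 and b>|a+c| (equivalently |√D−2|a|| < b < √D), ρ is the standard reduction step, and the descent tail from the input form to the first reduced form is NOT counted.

D = 300, ⌊√D⌋ = 17
descent: ρ → (10,10,-5)  [lands on river]
river: ρ → (-5,10,10)
ρ-cycle length = 2 (tail of 1 descent step not counted)

2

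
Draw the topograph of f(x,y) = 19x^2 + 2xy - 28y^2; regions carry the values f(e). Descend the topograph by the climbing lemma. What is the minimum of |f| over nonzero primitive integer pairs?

descent: ρ → (-28,-2,19)
descent: ρ → (19,40,-7)  [lands on river]
river: ρ → (-7,44,7)
river: ρ → (7,40,-19)
river: ρ → (-19,36,11)
river: ρ → (11,30,-28)
river: ρ → (-28,26,13)
river: ρ → (13,26,-28)
river: ρ → (-28,30,11)
river: ρ → (11,36,-19)
river: ρ → (-19,40,7)
river: ρ → (7,44,-7)
river: ρ → (-7,40,19)
river: ρ → (19,36,-11)
river: ρ → (-11,30,28)
river: ρ → (28,26,-13)
river: ρ → (-13,26,28)
river: ρ → (28,30,-11)
river: ρ → (-11,36,19)
closes: descent 2, river 18
min |a| on river = 7

7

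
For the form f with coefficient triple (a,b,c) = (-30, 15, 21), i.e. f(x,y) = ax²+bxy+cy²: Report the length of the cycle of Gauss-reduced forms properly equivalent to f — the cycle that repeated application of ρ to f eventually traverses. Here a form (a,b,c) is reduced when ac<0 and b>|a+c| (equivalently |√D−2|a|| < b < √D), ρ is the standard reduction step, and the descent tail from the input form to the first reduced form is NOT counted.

D = 2745, ⌊√D⌋ = 52
river: ρ → (21,27,-24)
river: ρ → (-24,21,24)
river: ρ → (24,27,-21)
river: ρ → (-21,15,30)
river: ρ → (30,45,-6)
river: ρ → (-6,51,6)
river: ρ → (6,45,-30)
river: ρ → (-30,15,21)
ρ-cycle length = 8 (tail of 0 descent steps not counted)

8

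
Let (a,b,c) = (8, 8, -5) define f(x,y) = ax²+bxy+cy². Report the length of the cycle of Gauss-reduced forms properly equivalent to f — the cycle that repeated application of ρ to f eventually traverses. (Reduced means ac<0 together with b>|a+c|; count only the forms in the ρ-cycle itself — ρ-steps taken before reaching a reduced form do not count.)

D = 224, ⌊√D⌋ = 14
river: ρ → (-5,12,4)
river: ρ → (4,12,-5)
river: ρ → (-5,8,8)
river: ρ → (8,8,-5)
ρ-cycle length = 4 (tail of 0 descent steps not counted)

4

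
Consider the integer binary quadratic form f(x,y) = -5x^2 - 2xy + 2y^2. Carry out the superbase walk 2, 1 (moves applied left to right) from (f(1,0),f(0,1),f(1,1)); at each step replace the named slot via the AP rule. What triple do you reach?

start (-5,2,-5) = (f(1,0),f(0,1),f(1,1))
replace slot 2: 2·((-5)+(-5)) − 2 = -22 → (-5,-22,-5)
replace slot 1: 2·((-22)+(-5)) − (-5) = -49 → (-49,-22,-5)

-49,-22,-5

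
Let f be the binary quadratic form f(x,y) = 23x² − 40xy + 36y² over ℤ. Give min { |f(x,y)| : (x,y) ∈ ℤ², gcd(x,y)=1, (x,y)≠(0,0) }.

translate: b→6 (≡-40 mod 46), so (23,-40,36)→(23,6,19)
flip: (23,6,19)→(19,-6,23)
reduced (well bottom): (19,-6,23) with a≤c, −a<b≤a
well minimum = a = 19

19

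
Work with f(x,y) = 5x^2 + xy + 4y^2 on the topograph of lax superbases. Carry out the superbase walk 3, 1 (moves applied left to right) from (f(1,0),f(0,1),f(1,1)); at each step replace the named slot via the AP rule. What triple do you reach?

start (5,4,10) = (f(1,0),f(0,1),f(1,1))
replace slot 3: 2·(5+4) − 10 = 8 → (5,4,8)
replace slot 1: 2·(4+8) − 5 = 19 → (19,4,8)

19,4,8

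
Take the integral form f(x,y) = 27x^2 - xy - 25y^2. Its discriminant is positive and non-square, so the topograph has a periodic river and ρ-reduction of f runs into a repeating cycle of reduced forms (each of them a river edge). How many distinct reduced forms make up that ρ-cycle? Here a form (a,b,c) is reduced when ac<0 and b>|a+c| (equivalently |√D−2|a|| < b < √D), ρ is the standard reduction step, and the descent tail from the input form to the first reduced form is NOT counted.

D = 2701, ⌊√D⌋ = 51
descent: ρ → (-25,51,1)  [lands on river]
river: ρ → (1,51,-25)
river: ρ → (-25,49,3)
river: ρ → (3,47,-41)
river: ρ → (-41,35,9)
river: ρ → (9,37,-37)
river: ρ → (-37,37,9)
river: ρ → (9,35,-41)
river: ρ → (-41,47,3)
river: ρ → (3,49,-25)
ρ-cycle length = 10 (tail of 1 descent step not counted)

10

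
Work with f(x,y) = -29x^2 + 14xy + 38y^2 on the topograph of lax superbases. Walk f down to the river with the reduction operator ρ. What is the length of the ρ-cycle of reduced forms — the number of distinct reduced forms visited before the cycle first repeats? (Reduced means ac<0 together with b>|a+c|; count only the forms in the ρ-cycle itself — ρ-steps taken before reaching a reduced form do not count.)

D = 4604, ⌊√D⌋ = 67
river: ρ → (38,62,-5)
river: ρ → (-5,58,62)
river: ρ → (62,66,-1)
river: ρ → (-1,66,62)
river: ρ → (62,58,-5)
river: ρ → (-5,62,38)
river: ρ → (38,14,-29)
river: ρ → (-29,44,23)
river: ρ → (23,48,-25)
river: ρ → (-25,52,19)
river: ρ → (19,62,-10)
river: ρ → (-10,58,31)
river: ρ → (31,66,-2)
river: ρ → (-2,66,31)
river: ρ → (31,58,-10)
river: ρ → (-10,62,19)
river: ρ → (19,52,-25)
river: ρ → (-25,48,23)
river: ρ → (23,44,-29)
river: ρ → (-29,14,38)
ρ-cycle length = 20 (tail of 0 descent steps not counted)

20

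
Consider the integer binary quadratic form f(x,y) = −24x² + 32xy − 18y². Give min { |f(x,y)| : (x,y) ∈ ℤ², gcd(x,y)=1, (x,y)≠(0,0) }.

translate: b→16 (≡-32 mod 48), so (24,-32,18)→(24,16,10)
flip: (24,16,10)→(10,-16,24)
translate: b→4 (≡-16 mod 20), so (10,-16,24)→(10,4,18)
reduced (well bottom): (10,4,18) with a≤c, −a<b≤a
well minimum |f| = |-10| = 10 (negative-definite)

10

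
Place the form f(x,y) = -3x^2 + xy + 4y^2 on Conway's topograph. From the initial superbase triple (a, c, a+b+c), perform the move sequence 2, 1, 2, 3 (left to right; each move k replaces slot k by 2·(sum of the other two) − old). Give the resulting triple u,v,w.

start (-3,4,2) = (f(1,0),f(0,1),f(1,1))
replace slot 2: 2·((-3)+2) − 4 = -6 → (-3,-6,2)
replace slot 1: 2·((-6)+2) − (-3) = -5 → (-5,-6,2)
replace slot 2: 2·((-5)+2) − (-6) = 0 → (-5,0,2)
replace slot 3: 2·((-5)+0) − 2 = -12 → (-5,0,-12)

-5,0,-12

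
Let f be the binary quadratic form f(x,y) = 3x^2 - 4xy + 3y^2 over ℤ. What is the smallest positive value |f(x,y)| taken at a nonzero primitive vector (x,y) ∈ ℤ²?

translate: b→2 (≡-4 mod 6), so (3,-4,3)→(3,2,2)
flip: (3,2,2)→(2,-2,3)
translate: b→2 (≡-2 mod 4), so (2,-2,3)→(2,2,3)
reduced (well bottom): (2,2,3) with a≤c, −a<b≤a
well minimum = a = 2

2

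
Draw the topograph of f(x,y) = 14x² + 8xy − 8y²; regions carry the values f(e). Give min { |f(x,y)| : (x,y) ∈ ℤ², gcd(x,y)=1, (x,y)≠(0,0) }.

river: ρ → (-8,8,14)
river: ρ → (14,20,-2)
river: ρ → (-2,20,14)
river: ρ → (14,8,-8)
closes: descent 0, river 4
min |a| on river = 2

2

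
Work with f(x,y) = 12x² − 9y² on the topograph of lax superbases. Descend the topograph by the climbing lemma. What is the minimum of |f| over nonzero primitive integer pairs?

descent: ρ → (-9,18,3)  [lands on river]
river: ρ → (3,18,-9)
closes: descent 1, river 2
min |a| on river = 3

3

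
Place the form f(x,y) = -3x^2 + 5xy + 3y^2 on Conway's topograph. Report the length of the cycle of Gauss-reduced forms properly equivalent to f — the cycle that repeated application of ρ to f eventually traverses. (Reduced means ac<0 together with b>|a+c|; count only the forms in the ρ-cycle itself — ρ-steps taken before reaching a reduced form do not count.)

D = 61, ⌊√D⌋ = 7
river: ρ → (3,7,-1)
river: ρ → (-1,7,3)
river: ρ → (3,5,-3)
river: ρ → (-3,7,1)
river: ρ → (1,7,-3)
river: ρ → (-3,5,3)
ρ-cycle length = 6 (tail of 0 descent steps not counted)

6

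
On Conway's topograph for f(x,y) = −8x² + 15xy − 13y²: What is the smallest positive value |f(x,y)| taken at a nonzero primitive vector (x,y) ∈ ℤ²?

translate: b→1 (≡-15 mod 16), so (8,-15,13)→(8,1,6)
flip: (8,1,6)→(6,-1,8)
reduced (well bottom): (6,-1,8) with a≤c, −a<b≤a
well minimum |f| = |-6| = 6 (negative-definite)

6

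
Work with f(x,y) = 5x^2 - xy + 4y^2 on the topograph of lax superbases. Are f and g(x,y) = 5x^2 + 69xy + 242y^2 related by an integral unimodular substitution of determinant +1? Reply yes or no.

D₁ = -79, D₂ = -79
f: flip: (5,-1,4)→(4,1,5)
f: reduced (well bottom): (4,1,5) with a≤c, −a<b≤a
g: translate: b→-1 (≡69 mod 10), so (5,69,242)→(5,-1,4)
g: flip: (5,-1,4)→(4,1,5)
g: reduced (well bottom): (4,1,5) with a≤c, −a<b≤a
reduced forms (4, 1, 5) vs (4, 1, 5) ⇒ equivalent

yes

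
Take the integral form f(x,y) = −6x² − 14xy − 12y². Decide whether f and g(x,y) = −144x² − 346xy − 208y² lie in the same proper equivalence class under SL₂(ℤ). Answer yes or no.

D₁ = -92, D₂ = -92
f is negative-definite; reduce −f:
−f: translate: b→2 (≡14 mod 12), so (6,14,12)→(6,2,4)
−f: flip: (6,2,4)→(4,-2,6)
−f: reduced (well bottom): (4,-2,6) with a≤c, −a<b≤a
flip sign back: reduced form of f is (-4,2,-6)
g is negative-definite; reduce −g:
−g: translate: b→58 (≡346 mod 288), so (144,346,208)→(144,58,6)
−g: flip: (144,58,6)→(6,-58,144)
−g: translate: b→2 (≡-58 mod 12), so (6,-58,144)→(6,2,4)
−g: flip: (6,2,4)→(4,-2,6)
−g: reduced (well bottom): (4,-2,6) with a≤c, −a<b≤a
flip sign back: reduced form of g is (-4,2,-6)
reduced forms (-4, 2, -6) vs (-4, 2, -6) ⇒ equivalent

yes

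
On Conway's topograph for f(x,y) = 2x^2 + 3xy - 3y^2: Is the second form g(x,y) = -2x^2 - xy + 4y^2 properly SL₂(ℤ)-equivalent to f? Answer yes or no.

D₁ = 33, D₂ = 33
river cycle of f (length 4): (-3, 3, 2), (2, 5, -1), (-1, 5, 2), (2, 3, -3)
river cycle of g (length 4): (-2, 3, 3), (3, 3, -2), (-2, 5, 1), (1, 5, -2)
cycles differ ⇒ inequivalent

no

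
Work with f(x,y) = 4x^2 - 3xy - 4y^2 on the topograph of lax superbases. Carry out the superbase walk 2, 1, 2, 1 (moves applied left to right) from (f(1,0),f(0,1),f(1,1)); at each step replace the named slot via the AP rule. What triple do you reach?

start (4,-4,-3) = (f(1,0),f(0,1),f(1,1))
replace slot 2: 2·(4+(-3)) − (-4) = 6 → (4,6,-3)
replace slot 1: 2·(6+(-3)) − 4 = 2 → (2,6,-3)
replace slot 2: 2·(2+(-3)) − 6 = -8 → (2,-8,-3)
replace slot 1: 2·((-8)+(-3)) − 2 = -24 → (-24,-8,-3)

-24,-8,-3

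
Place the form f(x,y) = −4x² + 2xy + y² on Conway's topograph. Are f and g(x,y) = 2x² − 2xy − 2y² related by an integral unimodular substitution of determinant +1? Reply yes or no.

D₁ = 20, D₂ = 20
river cycle of f (length 2): (1, 4, -1), (-1, 4, 1)
river cycle of g (length 2): (-2, 2, 2), (2, 2, -2)
cycles differ ⇒ inequivalent

no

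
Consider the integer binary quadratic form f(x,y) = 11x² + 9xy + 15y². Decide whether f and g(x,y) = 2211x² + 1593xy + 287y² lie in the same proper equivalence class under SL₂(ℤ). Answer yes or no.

D₁ = -579, D₂ = -579
f: reduced (well bottom): (11,9,15) with a≤c, −a<b≤a
g: flip: (2211,1593,287)→(287,-1593,2211)
g: translate: b→129 (≡-1593 mod 574), so (287,-1593,2211)→(287,129,15)
g: flip: (287,129,15)→(15,-129,287)
g: translate: b→-9 (≡-129 mod 30), so (15,-129,287)→(15,-9,11)
g: flip: (15,-9,11)→(11,9,15)
g: reduced (well bottom): (11,9,15) with a≤c, −a<b≤a
reduced forms (11, 9, 15) vs (11, 9, 15) ⇒ equivalent

yes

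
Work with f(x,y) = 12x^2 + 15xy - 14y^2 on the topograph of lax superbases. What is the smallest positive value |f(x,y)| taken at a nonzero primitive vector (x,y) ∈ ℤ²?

river: ρ → (-14,13,13)
river: ρ → (13,13,-14)
river: ρ → (-14,15,12)
river: ρ → (12,9,-17)
river: ρ → (-17,25,4)
river: ρ → (4,23,-23)
river: ρ → (-23,23,4)
river: ρ → (4,25,-17)
river: ρ → (-17,9,12)
river: ρ → (12,15,-14)
closes: descent 0, river 10
min |a| on river = 4

4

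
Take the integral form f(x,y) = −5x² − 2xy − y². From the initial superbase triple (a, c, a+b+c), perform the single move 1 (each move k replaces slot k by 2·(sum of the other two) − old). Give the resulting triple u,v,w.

start (-5,-1,-8) = (f(1,0),f(0,1),f(1,1))
replace slot 1: 2·((-1)+(-8)) − (-5) = -13 → (-13,-1,-8)

-13,-1,-8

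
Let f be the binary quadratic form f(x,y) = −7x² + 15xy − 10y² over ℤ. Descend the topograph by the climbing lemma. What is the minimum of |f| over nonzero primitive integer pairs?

translate: b→-1 (≡-15 mod 14), so (7,-15,10)→(7,-1,2)
flip: (7,-1,2)→(2,1,7)
reduced (well bottom): (2,1,7) with a≤c, −a<b≤a
well minimum |f| = |-2| = 2 (negative-definite)

2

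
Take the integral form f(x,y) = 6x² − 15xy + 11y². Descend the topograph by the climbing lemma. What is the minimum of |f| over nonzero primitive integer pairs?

translate: b→-3 (≡-15 mod 12), so (6,-15,11)→(6,-3,2)
flip: (6,-3,2)→(2,3,6)
translate: b→-1 (≡3 mod 4), so (2,3,6)→(2,-1,5)
reduced (well bottom): (2,-1,5) with a≤c, −a<b≤a
well minimum = a = 2

2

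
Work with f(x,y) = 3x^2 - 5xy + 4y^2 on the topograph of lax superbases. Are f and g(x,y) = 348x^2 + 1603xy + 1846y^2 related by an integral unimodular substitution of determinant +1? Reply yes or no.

D₁ = -23, D₂ = -23
f: translate: b→1 (≡-5 mod 6), so (3,-5,4)→(3,1,2)
f: flip: (3,1,2)→(2,-1,3)
f: reduced (well bottom): (2,-1,3) with a≤c, −a<b≤a
g: translate: b→211 (≡1603 mod 696), so (348,1603,1846)→(348,211,32)
g: flip: (348,211,32)→(32,-211,348)
g: translate: b→-19 (≡-211 mod 64), so (32,-211,348)→(32,-19,3)
g: flip: (32,-19,3)→(3,19,32)
g: translate: b→1 (≡19 mod 6), so (3,19,32)→(3,1,2)
g: flip: (3,1,2)→(2,-1,3)
g: reduced (well bottom): (2,-1,3) with a≤c, −a<b≤a
reduced forms (2, -1, 3) vs (2, -1, 3) ⇒ equivalent

yes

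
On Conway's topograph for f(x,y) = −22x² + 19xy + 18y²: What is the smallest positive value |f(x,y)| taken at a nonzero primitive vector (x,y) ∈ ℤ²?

river: ρ → (18,17,-23)
river: ρ → (-23,29,12)
river: ρ → (12,43,-2)
river: ρ → (-2,41,33)
river: ρ → (33,25,-10)
river: ρ → (-10,35,18)
river: ρ → (18,37,-8)
river: ρ → (-8,43,3)
river: ρ → (3,41,-22)
river: ρ → (-22,3,22)
river: ρ → (22,41,-3)
river: ρ → (-3,43,8)
river: ρ → (8,37,-18)
river: ρ → (-18,35,10)
river: ρ → (10,25,-33)
river: ρ → (-33,41,2)
river: ρ → (2,43,-12)
river: ρ → (-12,29,23)
river: ρ → (23,17,-18)
river: ρ → (-18,19,22)
river: ρ → (22,25,-15)
river: ρ → (-15,35,12)
river: ρ → (12,37,-12)
river: ρ → (-12,35,15)
river: ρ → (15,25,-22)
river: ρ → (-22,19,18)
closes: descent 0, river 26
min |a| on river = 2

2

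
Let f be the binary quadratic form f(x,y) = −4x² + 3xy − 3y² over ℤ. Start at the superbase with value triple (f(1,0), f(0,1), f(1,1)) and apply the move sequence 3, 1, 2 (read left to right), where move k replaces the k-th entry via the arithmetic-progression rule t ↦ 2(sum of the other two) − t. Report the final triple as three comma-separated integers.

start (-4,-3,-4) = (f(1,0),f(0,1),f(1,1))
replace slot 3: 2·((-4)+(-3)) − (-4) = -10 → (-4,-3,-10)
replace slot 1: 2·((-3)+(-10)) − (-4) = -22 → (-22,-3,-10)
replace slot 2: 2·((-22)+(-10)) − (-3) = -61 → (-22,-61,-10)

-22,-61,-10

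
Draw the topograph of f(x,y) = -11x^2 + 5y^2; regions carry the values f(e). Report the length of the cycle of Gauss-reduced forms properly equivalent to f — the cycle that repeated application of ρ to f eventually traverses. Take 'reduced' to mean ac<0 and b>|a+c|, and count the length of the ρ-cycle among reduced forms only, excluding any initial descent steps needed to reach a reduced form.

D = 220, ⌊√D⌋ = 14
descent: ρ → (5,10,-6)  [lands on river]
river: ρ → (-6,14,1)
river: ρ → (1,14,-6)
river: ρ → (-6,10,5)
ρ-cycle length = 4 (tail of 1 descent step not counted)

4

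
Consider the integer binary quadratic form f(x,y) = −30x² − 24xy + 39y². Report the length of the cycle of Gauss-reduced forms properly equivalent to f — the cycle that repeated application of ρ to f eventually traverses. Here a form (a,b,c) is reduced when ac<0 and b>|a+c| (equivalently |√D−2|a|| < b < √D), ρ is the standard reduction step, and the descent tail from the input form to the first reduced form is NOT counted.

D = 5256, ⌊√D⌋ = 72
descent: ρ → (39,24,-30)  [lands on river]
river: ρ → (-30,36,33)
river: ρ → (33,30,-33)
river: ρ → (-33,36,30)
river: ρ → (30,24,-39)
river: ρ → (-39,54,15)
river: ρ → (15,66,-15)
river: ρ → (-15,54,39)
ρ-cycle length = 8 (tail of 1 descent step not counted)

8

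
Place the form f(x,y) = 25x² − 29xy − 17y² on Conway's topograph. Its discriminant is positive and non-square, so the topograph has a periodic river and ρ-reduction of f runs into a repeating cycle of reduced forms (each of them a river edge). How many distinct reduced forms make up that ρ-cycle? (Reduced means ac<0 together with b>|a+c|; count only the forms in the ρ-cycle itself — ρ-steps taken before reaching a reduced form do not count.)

D = 2541, ⌊√D⌋ = 50
descent: ρ → (-17,29,25)  [lands on river]
river: ρ → (25,21,-21)
river: ρ → (-21,21,25)
river: ρ → (25,29,-17)
river: ρ → (-17,39,15)
river: ρ → (15,21,-35)
river: ρ → (-35,49,1)
river: ρ → (1,49,-35)
river: ρ → (-35,21,15)
river: ρ → (15,39,-17)
ρ-cycle length = 10 (tail of 1 descent step not counted)

10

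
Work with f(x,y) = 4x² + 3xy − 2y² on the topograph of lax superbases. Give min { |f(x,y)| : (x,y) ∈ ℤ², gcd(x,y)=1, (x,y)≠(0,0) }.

river: ρ → (-2,5,2)
river: ρ → (2,3,-4)
river: ρ → (-4,5,1)
river: ρ → (1,5,-4)
river: ρ → (-4,3,2)
river: ρ → (2,5,-2)
river: ρ → (-2,3,4)
river: ρ → (4,5,-1)
river: ρ → (-1,5,4)
river: ρ → (4,3,-2)
closes: descent 0, river 10
min |a| on river = 1

1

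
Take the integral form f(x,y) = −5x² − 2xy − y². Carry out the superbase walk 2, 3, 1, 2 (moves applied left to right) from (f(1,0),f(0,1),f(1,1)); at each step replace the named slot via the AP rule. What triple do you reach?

start (-5,-1,-8) = (f(1,0),f(0,1),f(1,1))
replace slot 2: 2·((-5)+(-8)) − (-1) = -25 → (-5,-25,-8)
replace slot 3: 2·((-5)+(-25)) − (-8) = -52 → (-5,-25,-52)
replace slot 1: 2·((-25)+(-52)) − (-5) = -149 → (-149,-25,-52)
replace slot 2: 2·((-149)+(-52)) − (-25) = -377 → (-149,-377,-52)

-149,-377,-52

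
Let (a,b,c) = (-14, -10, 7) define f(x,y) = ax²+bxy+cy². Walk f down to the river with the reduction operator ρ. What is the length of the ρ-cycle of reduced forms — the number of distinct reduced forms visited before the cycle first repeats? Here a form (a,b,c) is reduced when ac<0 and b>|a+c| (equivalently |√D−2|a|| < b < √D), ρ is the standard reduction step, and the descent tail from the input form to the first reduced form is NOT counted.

D = 492, ⌊√D⌋ = 22
descent: ρ → (7,10,-14)  [lands on river]
river: ρ → (-14,18,3)
river: ρ → (3,18,-14)
river: ρ → (-14,10,7)
river: ρ → (7,18,-6)
river: ρ → (-6,18,7)
ρ-cycle length = 6 (tail of 1 descent step not counted)

6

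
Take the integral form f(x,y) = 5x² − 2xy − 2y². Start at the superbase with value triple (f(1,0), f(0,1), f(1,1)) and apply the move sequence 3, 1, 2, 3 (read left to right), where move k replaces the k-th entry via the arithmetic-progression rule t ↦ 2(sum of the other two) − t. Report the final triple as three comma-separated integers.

start (5,-2,1) = (f(1,0),f(0,1),f(1,1))
replace slot 3: 2·(5+(-2)) − 1 = 5 → (5,-2,5)
replace slot 1: 2·((-2)+5) − 5 = 1 → (1,-2,5)
replace slot 2: 2·(1+5) − (-2) = 14 → (1,14,5)
replace slot 3: 2·(1+14) − 5 = 25 → (1,14,25)

1,14,25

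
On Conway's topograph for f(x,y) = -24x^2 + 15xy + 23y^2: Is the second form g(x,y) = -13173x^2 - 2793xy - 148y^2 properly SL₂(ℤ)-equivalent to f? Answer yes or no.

D₁ = 2433, D₂ = 2433
river cycle of f (length 38): (23, 31, -16), (-16, 33, 21), (21, 9, -28), (-28, 47, 2), (2, 49, -4), (-4, 47, 14), (14, 37, -19), (-19, 39, 12), (12, 33, -28), (-28, 23, 17), … (28 more)
river cycle of g (length 38): (-24, 15, 23), (23, 31, -16), (-16, 33, 21), (21, 9, -28), (-28, 47, 2), (2, 49, -4), (-4, 47, 14), (14, 37, -19), (-19, 39, 12), (12, 33, -28), … (28 more)
cycles coincide ⇒ equivalent

yes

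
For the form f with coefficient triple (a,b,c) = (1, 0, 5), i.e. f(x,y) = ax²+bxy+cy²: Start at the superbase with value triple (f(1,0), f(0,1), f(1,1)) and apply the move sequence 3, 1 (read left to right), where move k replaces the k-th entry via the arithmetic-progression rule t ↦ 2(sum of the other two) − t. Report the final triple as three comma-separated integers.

start (1,5,6) = (f(1,0),f(0,1),f(1,1))
replace slot 3: 2·(1+5) − 6 = 6 → (1,5,6)
replace slot 1: 2·(5+6) − 1 = 21 → (21,5,6)

21,5,6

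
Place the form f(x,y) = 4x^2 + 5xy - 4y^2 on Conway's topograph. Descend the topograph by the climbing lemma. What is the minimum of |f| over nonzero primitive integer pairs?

river: ρ → (-4,3,5)
river: ρ → (5,7,-2)
river: ρ → (-2,9,1)
river: ρ → (1,9,-2)
river: ρ → (-2,7,5)
river: ρ → (5,3,-4)
river: ρ → (-4,5,4)
river: ρ → (4,3,-5)
river: ρ → (-5,7,2)
river: ρ → (2,9,-1)
river: ρ → (-1,9,2)
river: ρ → (2,7,-5)
river: ρ → (-5,3,4)
river: ρ → (4,5,-4)
closes: descent 0, river 14
min |a| on river = 1

1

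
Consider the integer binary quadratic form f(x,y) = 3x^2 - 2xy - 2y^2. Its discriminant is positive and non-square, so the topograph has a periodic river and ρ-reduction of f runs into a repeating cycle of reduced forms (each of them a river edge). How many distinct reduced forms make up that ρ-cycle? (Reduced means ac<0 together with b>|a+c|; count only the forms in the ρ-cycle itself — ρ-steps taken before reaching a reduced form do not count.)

D = 28, ⌊√D⌋ = 5
descent: ρ → (-2,2,3)  [lands on river]
river: ρ → (3,4,-1)
river: ρ → (-1,4,3)
river: ρ → (3,2,-2)
ρ-cycle length = 4 (tail of 1 descent step not counted)

4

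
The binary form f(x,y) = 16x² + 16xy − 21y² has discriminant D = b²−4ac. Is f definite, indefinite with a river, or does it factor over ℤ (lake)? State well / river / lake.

D = b²−4ac = 16² − 4·16·(-21) = 1600
D = 40² is a perfect square ⇒ form factors over ℤ ⇒ lakes

lake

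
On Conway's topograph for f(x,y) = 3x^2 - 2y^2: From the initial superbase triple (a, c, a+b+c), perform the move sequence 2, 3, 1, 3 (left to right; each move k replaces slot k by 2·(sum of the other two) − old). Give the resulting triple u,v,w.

start (3,-2,1) = (f(1,0),f(0,1),f(1,1))
replace slot 2: 2·(3+1) − (-2) = 10 → (3,10,1)
replace slot 3: 2·(3+10) − 1 = 25 → (3,10,25)
replace slot 1: 2·(10+25) − 3 = 67 → (67,10,25)
replace slot 3: 2·(67+10) − 25 = 129 → (67,10,129)

67,10,129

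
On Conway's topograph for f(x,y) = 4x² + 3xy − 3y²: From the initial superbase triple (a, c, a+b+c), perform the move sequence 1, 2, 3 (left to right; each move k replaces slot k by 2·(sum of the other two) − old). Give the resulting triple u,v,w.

start (4,-3,4) = (f(1,0),f(0,1),f(1,1))
replace slot 1: 2·((-3)+4) − 4 = -2 → (-2,-3,4)
replace slot 2: 2·((-2)+4) − (-3) = 7 → (-2,7,4)
replace slot 3: 2·((-2)+7) − 4 = 6 → (-2,7,6)

-2,7,6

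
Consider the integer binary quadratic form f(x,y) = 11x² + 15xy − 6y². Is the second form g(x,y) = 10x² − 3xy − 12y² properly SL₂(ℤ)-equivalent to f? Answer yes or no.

D₁ = 489, D₂ = 489
river cycle of f (length 22): (-6, 21, 2), (2, 19, -16), (-16, 13, 5), (5, 17, -10), (-10, 3, 12), (12, 21, -1), (-1, 21, 12), (12, 3, -10), (-10, 17, 5), (5, 13, -16), … (12 more)
river cycle of g (length 22): (-12, 3, 10), (10, 17, -5), (-5, 13, 16), (16, 19, -2), (-2, 21, 6), (6, 15, -11), (-11, 7, 10), (10, 13, -8), (-8, 19, 4), (4, 21, -3), … (12 more)
cycles differ ⇒ inequivalent

no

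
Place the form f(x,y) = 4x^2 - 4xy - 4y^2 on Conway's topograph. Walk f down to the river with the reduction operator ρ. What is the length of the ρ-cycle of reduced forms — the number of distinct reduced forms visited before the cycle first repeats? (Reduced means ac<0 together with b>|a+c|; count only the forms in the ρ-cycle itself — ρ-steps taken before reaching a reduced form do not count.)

D = 80, ⌊√D⌋ = 8
descent: ρ → (-4,4,4)  [lands on river]
river: ρ → (4,4,-4)
ρ-cycle length = 2 (tail of 1 descent step not counted)

2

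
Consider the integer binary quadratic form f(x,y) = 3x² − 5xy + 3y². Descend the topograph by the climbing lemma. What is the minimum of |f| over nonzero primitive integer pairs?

translate: b→1 (≡-5 mod 6), so (3,-5,3)→(3,1,1)
flip: (3,1,1)→(1,-1,3)
translate: b→1 (≡-1 mod 2), so (1,-1,3)→(1,1,3)
reduced (well bottom): (1,1,3) with a≤c, −a<b≤a
well minimum = a = 1

1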